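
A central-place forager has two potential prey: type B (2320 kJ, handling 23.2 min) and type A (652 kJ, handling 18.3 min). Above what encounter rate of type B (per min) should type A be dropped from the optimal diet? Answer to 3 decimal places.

The zero-one rule: include type A iff E₂/h₂ > λE₁/(1+λh₁). Equality gives the switch point.
λE₁h₂ = E₂ + λE₂h₁ ⇒ λ = E₂/(E₁h₂ − E₂h₁) = 652/(4.246e+04 − 1.513e+04) = 0.02386 per min.

0.024 per min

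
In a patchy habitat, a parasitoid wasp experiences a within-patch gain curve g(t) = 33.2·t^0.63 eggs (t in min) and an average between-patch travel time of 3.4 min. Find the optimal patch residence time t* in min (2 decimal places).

Maximise g(t)/(T+t): set derivative to zero → g'(t)(T+t) = g(t).
g'(t) = 0.63·33.2·t^-0.37. Setting 0.63·33.2·t^-0.37 = 33.2·t^0.63/(3.4+t) gives 0.63(3.4+t) = t, so 0.37·t = 0.63×3.4.
t* = 0.63×3.4/0.37 = 5.789 min.

5.79 min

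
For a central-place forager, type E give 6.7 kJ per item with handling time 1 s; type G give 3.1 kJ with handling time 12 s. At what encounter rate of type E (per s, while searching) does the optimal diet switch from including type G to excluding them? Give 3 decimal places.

Drop type G once their profitability E₂/h₂ falls below the rate achievable on type E alone: E₂/h₂ = λE₁/(1 + λh₁).
Solve for λ: λE₁h₂ = E₂(1 + λh₁) → λ(E₁h₂ − E₂h₁) = E₂ → λ = E₂/(E₁h₂ − E₂h₁).
λ = 3.1/(6.7×12 − 3.1×1) = 3.1/77.3 = 0.0401 per s.

0.040 per s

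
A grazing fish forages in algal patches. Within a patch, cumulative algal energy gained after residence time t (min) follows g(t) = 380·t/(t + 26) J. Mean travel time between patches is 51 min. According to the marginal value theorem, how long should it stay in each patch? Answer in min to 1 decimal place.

Optimal t* satisfies g'(t*) = g(t*)/(T + t*).
g'(t) = 380·26/(t + 26)². Setting 380·26/(t+26)² = 380t/[(t+26)(51+t)] gives 26(51+t) = t(t+26), so t² = 26×51 = 1326.
t* = √1326 = 36.41 min.

36.4 min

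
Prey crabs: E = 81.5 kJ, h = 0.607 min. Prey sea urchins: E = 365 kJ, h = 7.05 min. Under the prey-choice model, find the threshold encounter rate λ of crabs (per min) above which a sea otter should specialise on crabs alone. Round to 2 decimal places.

1.03 per min

At the threshold, the rate on crabs alone equals the profitability of sea urchins: λ·81.5/(1 + λ·0.607) = 365/7.05 = 51.77.
Rearranging, λ(81.5 − 51.77×0.607) = 51.77, so λ = 51.77/50.07 = 1.034 per min.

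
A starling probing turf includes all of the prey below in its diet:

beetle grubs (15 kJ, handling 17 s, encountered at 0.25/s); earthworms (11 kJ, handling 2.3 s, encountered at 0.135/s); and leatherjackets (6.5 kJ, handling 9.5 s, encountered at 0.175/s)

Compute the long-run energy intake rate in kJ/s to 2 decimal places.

R = (0.25×15 + 0.135×11 + 0.175×6.5) / (1 + 0.25×17 + 0.135×2.3 + 0.175×9.5) = 6.373/7.223 = 0.8823 kJ/s.

0.88 kJ/s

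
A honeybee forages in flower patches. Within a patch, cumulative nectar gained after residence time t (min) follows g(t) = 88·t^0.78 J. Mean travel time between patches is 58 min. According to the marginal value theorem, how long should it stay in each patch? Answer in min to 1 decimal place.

Maximise g(t)/(T+t): set derivative to zero → g'(t)(T+t) = g(t).
g'(t) = 0.78·88·t^-0.22. Setting 0.78·88·t^-0.22 = 88·t^0.78/(58+t) gives 0.78(58+t) = t, so 0.22·t = 0.78×58.
t* = 0.78×58/0.22 = 205.6 min.

205.6 min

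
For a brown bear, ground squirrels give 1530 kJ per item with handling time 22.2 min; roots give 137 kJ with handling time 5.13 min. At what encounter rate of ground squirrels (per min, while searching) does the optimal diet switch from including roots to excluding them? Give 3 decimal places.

Drop roots once their profitability E₂/h₂ falls below the rate achievable on ground squirrels alone: E₂/h₂ = λE₁/(1 + λh₁).
Solve for λ: λE₁h₂ = E₂(1 + λh₁) → λ(E₁h₂ − E₂h₁) = E₂ → λ = E₂/(E₁h₂ − E₂h₁).
λ = 137/(1530×5.13 − 137×22.2) = 137/4808 = 0.0285 per min.

0.028 per min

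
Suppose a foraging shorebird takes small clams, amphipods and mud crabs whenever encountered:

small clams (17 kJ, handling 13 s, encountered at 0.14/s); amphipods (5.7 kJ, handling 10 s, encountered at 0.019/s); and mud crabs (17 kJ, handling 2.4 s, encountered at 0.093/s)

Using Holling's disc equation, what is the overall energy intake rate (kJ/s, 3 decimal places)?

R = (0.14×17 + 0.019×5.7 + 0.093×17) / (1 + 0.14×13 + 0.019×10 + 0.093×2.4) = 4.069/3.233 = 1.259 kJ/s.

1.259 kJ/s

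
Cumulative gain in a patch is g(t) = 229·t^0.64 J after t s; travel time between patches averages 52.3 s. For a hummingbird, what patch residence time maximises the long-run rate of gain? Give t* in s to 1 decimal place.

By the marginal value theorem, leave when the instantaneous gain rate g'(t) equals the habitat-wide average g(t)/(T + t).
g'(t) = 0.64·229·t^-0.36. Setting 0.64·229·t^-0.36 = 229·t^0.64/(52.3+t) gives 0.64(52.3+t) = t, so 0.36·t = 0.64×52.3.
t* = 0.64×52.3/0.36 = 92.98 s.

93.0 s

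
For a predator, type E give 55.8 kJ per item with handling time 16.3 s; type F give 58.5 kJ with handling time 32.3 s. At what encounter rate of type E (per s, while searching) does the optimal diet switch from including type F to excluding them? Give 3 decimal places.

Drop type F once their profitability E₂/h₂ falls below the rate achievable on type E alone: E₂/h₂ = λE₁/(1 + λh₁).
Solve for λ: λE₁h₂ = E₂(1 + λh₁) → λ(E₁h₂ − E₂h₁) = E₂ → λ = E₂/(E₁h₂ − E₂h₁).
λ = 58.5/(55.8×32.3 − 58.5×16.3) = 58.5/848.8 = 0.06892 per s.

0.069 per s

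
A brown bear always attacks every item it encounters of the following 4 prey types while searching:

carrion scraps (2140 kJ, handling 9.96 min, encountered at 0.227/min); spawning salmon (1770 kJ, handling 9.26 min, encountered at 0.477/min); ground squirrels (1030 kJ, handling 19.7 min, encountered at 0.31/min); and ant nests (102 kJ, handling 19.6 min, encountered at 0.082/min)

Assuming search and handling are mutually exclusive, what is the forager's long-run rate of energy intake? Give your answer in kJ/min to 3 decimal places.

107.700 kJ/min

R = Σλ_iE_i / (1 + Σλ_ih_i)
Numerator: 0.227×2140 + 0.477×1770 + 0.31×1030 + 0.082×102 = 1658
Denominator: 1 + 0.227×9.96 + 0.477×9.26 + 0.31×19.7 + 0.082×19.6 = 15.39
R = 1658/15.39 = 107.7 kJ/min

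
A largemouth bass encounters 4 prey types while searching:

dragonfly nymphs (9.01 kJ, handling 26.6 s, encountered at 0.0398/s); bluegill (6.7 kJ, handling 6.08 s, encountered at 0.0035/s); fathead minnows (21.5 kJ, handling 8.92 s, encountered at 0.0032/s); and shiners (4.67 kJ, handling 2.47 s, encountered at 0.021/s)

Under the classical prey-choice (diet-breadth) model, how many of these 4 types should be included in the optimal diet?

Rank by E/h (kJ/s): fathead minnows 2.41, shiners 1.89, bluegill 1.1, dragonfly nymphs 0.339. Include each in turn until the next type's E/h falls below the running intake rate.
Rate on top 1: 0.06689. shiners: 1.89 > 0.06689 → include.
Rate on top 2: 0.1545. bluegill: 1.1 > 0.1545 → include.
Rate on top 3: 0.1728. dragonfly nymphs: 0.339 > 0.1728 → include.
Optimal diet: fathead minnows, shiners, bluegill, dragonfly nymphs — 4 of 4 types.

4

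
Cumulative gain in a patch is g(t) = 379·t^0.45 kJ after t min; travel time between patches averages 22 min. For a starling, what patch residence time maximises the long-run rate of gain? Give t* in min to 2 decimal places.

By the marginal value theorem, leave when the instantaneous gain rate g'(t) equals the habitat-wide average g(t)/(T + t).
g'(t) = 0.45·379·t^-0.55. Setting 0.45·379·t^-0.55 = 379·t^0.45/(22+t) gives 0.45(22+t) = t, so 0.55·t = 0.45×22.
t* = 0.45×22/0.55 = 18 min.

18.00 min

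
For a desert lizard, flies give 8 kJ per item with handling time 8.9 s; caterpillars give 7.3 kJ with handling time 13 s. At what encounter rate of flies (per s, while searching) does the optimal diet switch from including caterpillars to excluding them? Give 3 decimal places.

0.187 per s

The zero-one rule: include caterpillars iff E₂/h₂ > λE₁/(1+λh₁). Equality gives the switch point.
λE₁h₂ = E₂ + λE₂h₁ ⇒ λ = E₂/(E₁h₂ − E₂h₁) = 7.3/(104 − 64.97) = 0.187 per s.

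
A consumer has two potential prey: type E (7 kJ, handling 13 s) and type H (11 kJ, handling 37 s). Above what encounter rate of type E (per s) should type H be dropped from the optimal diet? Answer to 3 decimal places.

0.095 per s

At the threshold, the rate on type E alone equals the profitability of type H: λ·7/(1 + λ·13) = 11/37 = 0.2973.
Rearranging, λ(7 − 0.2973×13) = 0.2973, so λ = 0.2973/3.135 = 0.09483 per s.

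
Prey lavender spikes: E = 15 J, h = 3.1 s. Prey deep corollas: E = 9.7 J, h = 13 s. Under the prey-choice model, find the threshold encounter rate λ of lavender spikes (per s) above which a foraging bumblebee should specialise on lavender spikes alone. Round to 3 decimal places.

At the threshold, the rate on lavender spikes alone equals the profitability of deep corollas: λ·15/(1 + λ·3.1) = 9.7/13 = 0.7462.
Rearranging, λ(15 − 0.7462×3.1) = 0.7462, so λ = 0.7462/12.69 = 0.05881 per s.

0.059 per s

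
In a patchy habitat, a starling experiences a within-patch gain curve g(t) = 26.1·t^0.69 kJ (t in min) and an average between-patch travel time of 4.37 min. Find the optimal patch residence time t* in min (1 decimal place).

9.7 min

Optimal t* satisfies g'(t*) = g(t*)/(T + t*).
g'(t) = 0.69·26.1·t^-0.31. Setting 0.69·26.1·t^-0.31 = 26.1·t^0.69/(4.37+t) gives 0.69(4.37+t) = t, so 0.31·t = 0.69×4.37.
t* = 0.69×4.37/0.31 = 9.727 min.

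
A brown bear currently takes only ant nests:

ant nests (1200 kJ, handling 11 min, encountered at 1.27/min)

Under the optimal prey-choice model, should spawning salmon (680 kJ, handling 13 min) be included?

No

Current rate: (1.27×1200)/(1 + 1.27×11) = 101.8 kJ/min.
spawning salmon: E/h = 680/13 = 52.31 kJ/min.
52.31 < 101.8, so adding spawning salmon would lower the average — exclude it.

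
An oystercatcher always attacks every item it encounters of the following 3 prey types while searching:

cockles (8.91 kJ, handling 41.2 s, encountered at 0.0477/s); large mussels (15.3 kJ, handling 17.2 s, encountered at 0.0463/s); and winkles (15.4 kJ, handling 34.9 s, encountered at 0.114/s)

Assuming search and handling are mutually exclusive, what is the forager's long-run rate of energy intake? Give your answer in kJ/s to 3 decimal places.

0.373 kJ/s

R = (0.0477×8.91 + 0.0463×15.3 + 0.114×15.4) / (1 + 0.0477×41.2 + 0.0463×17.2 + 0.114×34.9) = 2.889/7.74 = 0.3732 kJ/s.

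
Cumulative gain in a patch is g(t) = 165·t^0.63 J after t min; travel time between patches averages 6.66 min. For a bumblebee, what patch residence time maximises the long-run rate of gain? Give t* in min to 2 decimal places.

Maximise g(t)/(T+t): set derivative to zero → g'(t)(T+t) = g(t).
g'(t) = 0.63·165·t^-0.37. Setting 0.63·165·t^-0.37 = 165·t^0.63/(6.66+t) gives 0.63(6.66+t) = t, so 0.37·t = 0.63×6.66.
t* = 0.63×6.66/0.37 = 11.34 min.

11.34 min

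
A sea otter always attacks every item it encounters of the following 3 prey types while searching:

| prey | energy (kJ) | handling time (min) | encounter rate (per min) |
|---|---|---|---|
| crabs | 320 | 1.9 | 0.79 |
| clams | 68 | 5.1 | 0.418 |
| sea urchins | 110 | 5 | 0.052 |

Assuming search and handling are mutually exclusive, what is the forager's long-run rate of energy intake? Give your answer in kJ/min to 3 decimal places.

58.646 kJ/min

R = Σλ_iE_i / (1 + Σλ_ih_i)
Numerator: 0.79×320 + 0.418×68 + 0.052×110 = 286.9
Denominator: 1 + 0.79×1.9 + 0.418×5.1 + 0.052×5 = 4.893
R = 286.9/4.893 = 58.65 kJ/min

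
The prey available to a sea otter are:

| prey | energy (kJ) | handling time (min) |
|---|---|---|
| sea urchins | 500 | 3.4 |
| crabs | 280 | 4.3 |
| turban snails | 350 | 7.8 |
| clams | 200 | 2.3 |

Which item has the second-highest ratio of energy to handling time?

clams

Profitability E/h (kJ/min): sea urchins = 500/3.4 = 147, crabs = 280/4.3 = 65.1, turban snails = 350/7.8 = 44.9, clams = 200/2.3 = 87.
Ranked: sea urchins > clams > crabs > turban snails.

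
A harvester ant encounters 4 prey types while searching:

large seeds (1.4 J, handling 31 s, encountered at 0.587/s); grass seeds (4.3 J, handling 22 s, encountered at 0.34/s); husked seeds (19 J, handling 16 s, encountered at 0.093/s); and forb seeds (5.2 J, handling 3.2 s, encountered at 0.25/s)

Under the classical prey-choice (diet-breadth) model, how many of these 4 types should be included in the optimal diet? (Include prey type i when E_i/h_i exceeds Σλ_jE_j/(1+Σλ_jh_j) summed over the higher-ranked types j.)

2

E/h in descending order: forb seeds 1.62, husked seeds 1.19, grass seeds 0.195, large seeds 0.0452 J/s. The optimal diet is the largest prefix of this list for which every included type satisfies E_i/h_i > R on the types above it.
Rate on top 1: 0.7222. husked seeds: 1.19 > 0.7222 → include.
Rate on top 2: 0.9328. grass seeds: 0.195 < 0.9328 → exclude; stop.
Optimal diet: forb seeds, husked seeds — 2 of 4 types.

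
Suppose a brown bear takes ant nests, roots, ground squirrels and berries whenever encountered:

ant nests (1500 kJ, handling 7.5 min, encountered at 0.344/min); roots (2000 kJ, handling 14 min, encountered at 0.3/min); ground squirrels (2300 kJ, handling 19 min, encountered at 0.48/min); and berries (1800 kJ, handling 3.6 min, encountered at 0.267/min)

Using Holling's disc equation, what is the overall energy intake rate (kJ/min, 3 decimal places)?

151.199 kJ/min

R = Σλ_iE_i / (1 + Σλ_ih_i)
Numerator: 0.344×1500 + 0.3×2000 + 0.48×2300 + 0.267×1800 = 2701
Denominator: 1 + 0.344×7.5 + 0.3×14 + 0.48×19 + 0.267×3.6 = 17.86
R = 2701/17.86 = 151.2 kJ/min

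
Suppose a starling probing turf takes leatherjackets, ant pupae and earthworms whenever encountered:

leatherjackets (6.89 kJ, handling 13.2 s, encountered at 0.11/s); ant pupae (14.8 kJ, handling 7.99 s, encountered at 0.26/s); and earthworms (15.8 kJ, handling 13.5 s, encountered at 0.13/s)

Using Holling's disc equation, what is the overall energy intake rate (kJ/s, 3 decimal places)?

R = Σλ_iE_i / (1 + Σλ_ih_i)
Numerator: 0.11×6.89 + 0.26×14.8 + 0.13×15.8 = 6.66
Denominator: 1 + 0.11×13.2 + 0.26×7.99 + 0.13×13.5 = 6.284
R = 6.66/6.284 = 1.06 kJ/s

1.060 kJ/s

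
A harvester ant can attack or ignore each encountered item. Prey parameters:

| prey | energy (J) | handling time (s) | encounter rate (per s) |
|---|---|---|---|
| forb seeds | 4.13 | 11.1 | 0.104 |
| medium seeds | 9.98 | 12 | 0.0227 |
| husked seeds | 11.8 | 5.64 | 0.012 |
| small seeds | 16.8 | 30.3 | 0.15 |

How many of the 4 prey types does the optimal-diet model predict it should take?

Rank by E/h (J/s): husked seeds 2.09, medium seeds 0.832, small seeds 0.554, forb seeds 0.372. Include each in turn until the next type's E/h falls below the running intake rate.
Rate on top 1: 0.1326. medium seeds: 0.832 > 0.1326 → include.
Rate on top 2: 0.2747. small seeds: 0.554 > 0.2747 → include.
Rate on top 3: 0.4908. forb seeds: 0.372 < 0.4908 → exclude; stop.
Optimal diet: husked seeds, medium seeds, small seeds — 3 of 4 types.

3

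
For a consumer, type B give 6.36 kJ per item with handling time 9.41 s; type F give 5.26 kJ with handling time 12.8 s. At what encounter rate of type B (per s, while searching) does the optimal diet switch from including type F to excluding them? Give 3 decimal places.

The zero-one rule: include type F iff E₂/h₂ > λE₁/(1+λh₁). Equality gives the switch point.
λE₁h₂ = E₂ + λE₂h₁ ⇒ λ = E₂/(E₁h₂ − E₂h₁) = 5.26/(81.41 − 49.5) = 0.1648 per s.

0.165 per s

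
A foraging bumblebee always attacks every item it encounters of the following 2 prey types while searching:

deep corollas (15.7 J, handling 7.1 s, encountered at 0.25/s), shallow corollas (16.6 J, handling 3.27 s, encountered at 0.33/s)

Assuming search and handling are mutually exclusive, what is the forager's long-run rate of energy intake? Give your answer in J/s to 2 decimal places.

2.44 J/s

R = (0.25×15.7 + 0.33×16.6) / (1 + 0.25×7.1 + 0.33×3.27) = 9.403/3.854 = 2.44 J/s.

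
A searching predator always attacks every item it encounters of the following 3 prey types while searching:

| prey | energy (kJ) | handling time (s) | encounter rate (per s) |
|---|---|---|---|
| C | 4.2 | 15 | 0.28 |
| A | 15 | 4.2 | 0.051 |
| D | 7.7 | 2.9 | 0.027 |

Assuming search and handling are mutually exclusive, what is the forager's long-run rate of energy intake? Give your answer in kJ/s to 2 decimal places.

0.39 kJ/s

Energy encountered per unit search time: 0.28×4.2 + 0.051×15 + 0.027×7.7 = 2.149 kJ/s.
Handling time per unit search time: 0.28×15 + 0.051×4.2 + 0.027×2.9 = 4.493.
Rate = 2.149/(1 + 4.493) = 0.3912 kJ/s.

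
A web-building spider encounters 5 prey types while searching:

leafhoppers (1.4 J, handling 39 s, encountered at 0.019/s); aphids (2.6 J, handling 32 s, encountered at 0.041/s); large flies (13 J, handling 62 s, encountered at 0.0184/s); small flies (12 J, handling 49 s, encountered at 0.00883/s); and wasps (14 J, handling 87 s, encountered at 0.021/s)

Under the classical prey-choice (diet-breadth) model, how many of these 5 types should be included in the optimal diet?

3

Profitabilities (E/h, J/s): small flies 0.245, large flies 0.21, wasps 0.161, aphids 0.0813, leafhoppers 0.0359. Add prey in this order while the next type's profitability exceeds the intake rate on those already taken.
Rate on top 1: 0.07396. large flies: 0.21 > 0.07396 → include.
Rate on top 2: 0.1341. wasps: 0.161 > 0.1341 → include.
Rate on top 3: 0.1452. aphids: 0.0813 < 0.1452 → exclude; stop.
Optimal diet: small flies, large flies, wasps — 3 of 5 types.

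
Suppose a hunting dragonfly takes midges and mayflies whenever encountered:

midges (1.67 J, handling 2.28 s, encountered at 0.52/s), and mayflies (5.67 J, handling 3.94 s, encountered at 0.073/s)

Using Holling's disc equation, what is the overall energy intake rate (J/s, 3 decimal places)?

0.518 J/s

R = (0.52×1.67 + 0.073×5.67) / (1 + 0.52×2.28 + 0.073×3.94) = 1.282/2.473 = 0.5185 J/s.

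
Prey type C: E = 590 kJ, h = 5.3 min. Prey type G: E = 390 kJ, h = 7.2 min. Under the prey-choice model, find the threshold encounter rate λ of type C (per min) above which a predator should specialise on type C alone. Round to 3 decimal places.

Drop type G once their profitability E₂/h₂ falls below the rate achievable on type C alone: E₂/h₂ = λE₁/(1 + λh₁).
Solve for λ: λE₁h₂ = E₂(1 + λh₁) → λ(E₁h₂ − E₂h₁) = E₂ → λ = E₂/(E₁h₂ − E₂h₁).
λ = 390/(590×7.2 − 390×5.3) = 390/2181 = 0.1788 per min.

0.179 per min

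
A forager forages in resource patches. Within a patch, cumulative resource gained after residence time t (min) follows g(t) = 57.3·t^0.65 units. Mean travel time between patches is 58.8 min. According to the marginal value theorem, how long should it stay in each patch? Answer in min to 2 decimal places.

109.20 min

By the marginal value theorem, leave when the instantaneous gain rate g'(t) equals the habitat-wide average g(t)/(T + t).
g'(t) = 0.65·57.3·t^-0.35. Setting 0.65·57.3·t^-0.35 = 57.3·t^0.65/(58.8+t) gives 0.65(58.8+t) = t, so 0.35·t = 0.65×58.8.
t* = 0.65×58.8/0.35 = 109.2 min.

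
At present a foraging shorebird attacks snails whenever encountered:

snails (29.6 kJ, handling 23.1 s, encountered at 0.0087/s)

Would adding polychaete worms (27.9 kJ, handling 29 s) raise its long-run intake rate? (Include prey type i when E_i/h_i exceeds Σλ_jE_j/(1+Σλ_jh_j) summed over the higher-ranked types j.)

Yes

On snails alone, R = ΣλE/(1+Σλh) = 0.2575/1.201 = 0.2144 kJ/s.
polychaete worms: E/h = 27.9/29 = 0.9621 kJ/s.
0.9621 > 0.2144, so adding polychaete worms raises the average — include it.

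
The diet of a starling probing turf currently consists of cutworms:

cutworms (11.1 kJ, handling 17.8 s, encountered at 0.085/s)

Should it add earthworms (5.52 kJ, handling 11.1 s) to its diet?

Current rate: (0.085×11.1)/(1 + 0.085×17.8) = 0.3754 kJ/s.
Profitability of earthworms: 5.52/11.1 = 0.4973 kJ/s.
Since 0.4973 > R, including earthworms increases the long-run rate.

Yes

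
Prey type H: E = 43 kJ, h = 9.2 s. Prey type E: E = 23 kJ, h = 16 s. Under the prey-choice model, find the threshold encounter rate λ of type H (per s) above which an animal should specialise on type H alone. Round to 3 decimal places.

Drop type E once their profitability E₂/h₂ falls below the rate achievable on type H alone: E₂/h₂ = λE₁/(1 + λh₁).
Solve for λ: λE₁h₂ = E₂(1 + λh₁) → λ(E₁h₂ − E₂h₁) = E₂ → λ = E₂/(E₁h₂ − E₂h₁).
λ = 23/(43×16 − 23×9.2) = 23/476.4 = 0.04828 per s.

0.048 per s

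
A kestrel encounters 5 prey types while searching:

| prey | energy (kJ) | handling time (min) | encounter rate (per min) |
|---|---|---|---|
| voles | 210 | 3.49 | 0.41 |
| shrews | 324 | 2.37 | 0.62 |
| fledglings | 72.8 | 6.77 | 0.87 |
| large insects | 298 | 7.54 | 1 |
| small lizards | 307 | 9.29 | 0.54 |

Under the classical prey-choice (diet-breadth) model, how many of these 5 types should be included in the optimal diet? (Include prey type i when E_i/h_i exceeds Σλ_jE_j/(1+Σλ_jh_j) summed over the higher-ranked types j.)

1

Rank by E/h (kJ/min): shrews 137, voles 60.2, large insects 39.5, small lizards 33, fledglings 10.8. Include each in turn until the next type's E/h falls below the running intake rate.
Rate on top 1: 81.35. voles: 60.2 < 81.35 → exclude; stop.
Optimal diet: shrews — 1 of 5 types.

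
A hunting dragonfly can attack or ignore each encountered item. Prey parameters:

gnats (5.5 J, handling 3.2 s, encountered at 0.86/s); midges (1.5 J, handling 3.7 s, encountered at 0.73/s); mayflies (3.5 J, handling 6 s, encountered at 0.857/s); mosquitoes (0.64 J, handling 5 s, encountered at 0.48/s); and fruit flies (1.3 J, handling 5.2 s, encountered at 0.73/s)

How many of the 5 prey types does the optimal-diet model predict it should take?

1

E/h in descending order: gnats 1.72, mayflies 0.583, midges 0.405, fruit flies 0.25, mosquitoes 0.128 J/s. The optimal diet is the largest prefix of this list for which every included type satisfies E_i/h_i > R on the types above it.
Rate on top 1: 1.261. mayflies: 0.583 < 1.261 → exclude; stop.
Optimal diet: gnats — 1 of 5 types.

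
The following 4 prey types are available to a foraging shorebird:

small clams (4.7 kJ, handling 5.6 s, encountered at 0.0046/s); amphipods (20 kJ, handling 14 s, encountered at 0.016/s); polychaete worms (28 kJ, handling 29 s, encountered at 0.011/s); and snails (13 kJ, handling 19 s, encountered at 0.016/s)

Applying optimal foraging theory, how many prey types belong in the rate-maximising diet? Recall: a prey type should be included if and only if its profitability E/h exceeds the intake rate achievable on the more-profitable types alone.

4

E/h in descending order: amphipods 1.43, polychaete worms 0.966, small clams 0.839, snails 0.684 kJ/s. The optimal diet is the largest prefix of this list for which every included type satisfies E_i/h_i > R on the types above it.
Rate on top 1: 0.2614. polychaete worms: 0.966 > 0.2614 → include.
Rate on top 2: 0.407. small clams: 0.839 > 0.407 → include.
Rate on top 3: 0.4141. snails: 0.684 > 0.4141 → include.
Optimal diet: amphipods, polychaete worms, small clams, snails — 4 of 4 types.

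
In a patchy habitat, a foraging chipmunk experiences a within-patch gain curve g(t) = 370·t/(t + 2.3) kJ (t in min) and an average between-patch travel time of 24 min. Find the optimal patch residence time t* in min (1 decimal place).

7.4 min

Optimal t* satisfies g'(t*) = g(t*)/(T + t*).
g'(t) = 370·2.3/(t + 2.3)². Setting 370·2.3/(t+2.3)² = 370t/[(t+2.3)(24+t)] gives 2.3(24+t) = t(t+2.3), so t² = 2.3×24 = 55.2.
t* = √55.2 = 7.43 min.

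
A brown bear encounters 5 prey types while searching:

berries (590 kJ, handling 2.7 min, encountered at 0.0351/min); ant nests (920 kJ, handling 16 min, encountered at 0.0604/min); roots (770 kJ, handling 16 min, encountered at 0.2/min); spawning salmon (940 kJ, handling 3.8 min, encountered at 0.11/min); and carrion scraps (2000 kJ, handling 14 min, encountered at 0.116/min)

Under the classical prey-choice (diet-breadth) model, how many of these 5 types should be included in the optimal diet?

3

Rank by E/h (kJ/min): spawning salmon 247, berries 219, carrion scraps 143, ant nests 57.5, roots 48.1. Include each in turn until the next type's E/h falls below the running intake rate.
Rate on top 1: 72.92. berries: 219 > 72.92 → include.
Rate on top 2: 82.04. carrion scraps: 143 > 82.04 → include.
Rate on top 3: 113.5. ant nests: 57.5 < 113.5 → exclude; stop.
Optimal diet: spawning salmon, berries, carrion scraps — 3 of 5 types.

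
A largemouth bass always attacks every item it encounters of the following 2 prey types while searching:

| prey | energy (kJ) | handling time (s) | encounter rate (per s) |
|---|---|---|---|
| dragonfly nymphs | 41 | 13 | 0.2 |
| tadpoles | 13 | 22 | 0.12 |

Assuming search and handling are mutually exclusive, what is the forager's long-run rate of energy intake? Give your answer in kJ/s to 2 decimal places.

R = (0.2×41 + 0.12×13) / (1 + 0.2×13 + 0.12×22) = 9.76/6.24 = 1.564 kJ/s.

1.56 kJ/s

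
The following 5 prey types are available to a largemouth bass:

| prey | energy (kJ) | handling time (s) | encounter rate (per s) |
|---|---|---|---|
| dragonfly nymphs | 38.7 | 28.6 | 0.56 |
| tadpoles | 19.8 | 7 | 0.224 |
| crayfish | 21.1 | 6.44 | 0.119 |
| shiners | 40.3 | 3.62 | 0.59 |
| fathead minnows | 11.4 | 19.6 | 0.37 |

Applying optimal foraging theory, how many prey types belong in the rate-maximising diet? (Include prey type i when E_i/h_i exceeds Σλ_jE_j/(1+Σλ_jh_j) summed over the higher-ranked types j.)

1

E/h in descending order: shiners 11.1, crayfish 3.28, tadpoles 2.83, dragonfly nymphs 1.35, fathead minnows 0.582 kJ/s. The optimal diet is the largest prefix of this list for which every included type satisfies E_i/h_i > R on the types above it.
Rate on top 1: 7.582. crayfish: 3.28 < 7.582 → exclude; stop.
Optimal diet: shiners — 1 of 5 types.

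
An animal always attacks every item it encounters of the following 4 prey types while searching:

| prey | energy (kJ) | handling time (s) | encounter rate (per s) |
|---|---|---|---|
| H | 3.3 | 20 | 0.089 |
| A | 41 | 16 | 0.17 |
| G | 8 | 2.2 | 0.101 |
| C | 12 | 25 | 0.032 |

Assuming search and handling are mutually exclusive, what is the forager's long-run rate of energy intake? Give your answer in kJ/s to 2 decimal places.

Energy encountered per unit search time: 0.089×3.3 + 0.17×41 + 0.101×8 + 0.032×12 = 8.456 kJ/s.
Handling time per unit search time: 0.089×20 + 0.17×16 + 0.101×2.2 + 0.032×25 = 5.522.
Rate = 8.456/(1 + 5.522) = 1.296 kJ/s.

1.30 kJ/s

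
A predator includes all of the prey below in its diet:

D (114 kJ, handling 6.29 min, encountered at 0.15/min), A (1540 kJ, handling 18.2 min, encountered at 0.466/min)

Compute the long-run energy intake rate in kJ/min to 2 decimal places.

70.48 kJ/min

R = Σλ_iE_i / (1 + Σλ_ih_i)
Numerator: 0.15×114 + 0.466×1540 = 734.7
Denominator: 1 + 0.15×6.29 + 0.466×18.2 = 10.42
R = 734.7/10.42 = 70.48 kJ/min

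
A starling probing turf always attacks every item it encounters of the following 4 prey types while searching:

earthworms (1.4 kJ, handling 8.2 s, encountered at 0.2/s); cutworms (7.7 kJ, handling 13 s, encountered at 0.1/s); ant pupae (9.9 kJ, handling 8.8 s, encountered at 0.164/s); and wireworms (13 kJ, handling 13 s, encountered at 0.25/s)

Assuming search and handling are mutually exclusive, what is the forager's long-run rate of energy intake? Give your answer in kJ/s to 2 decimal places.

R = Σλ_iE_i / (1 + Σλ_ih_i)
Numerator: 0.2×1.4 + 0.1×7.7 + 0.164×9.9 + 0.25×13 = 5.924
Denominator: 1 + 0.2×8.2 + 0.1×13 + 0.164×8.8 + 0.25×13 = 8.633
R = 5.924/8.633 = 0.6861 kJ/s

0.69 kJ/s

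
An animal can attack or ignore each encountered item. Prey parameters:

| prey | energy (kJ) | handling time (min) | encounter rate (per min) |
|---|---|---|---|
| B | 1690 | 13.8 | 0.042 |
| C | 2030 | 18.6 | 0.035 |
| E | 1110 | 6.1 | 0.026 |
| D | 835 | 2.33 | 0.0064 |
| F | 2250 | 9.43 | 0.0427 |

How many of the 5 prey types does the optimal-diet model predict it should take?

Profitabilities (E/h, kJ/min): D 358, F 239, E 182, B 122, C 109. Add prey in this order while the next type's profitability exceeds the intake rate on those already taken.
Rate on top 1: 5.265. F: 239 > 5.265 → include.
Rate on top 2: 71.54. E: 182 > 71.54 → include.
Rate on top 3: 82.66. B: 122 > 82.66 → include.
Rate on top 4: 93.36. C: 109 > 93.36 → include.
Optimal diet: D, F, E, B, C — 5 of 5 types.

5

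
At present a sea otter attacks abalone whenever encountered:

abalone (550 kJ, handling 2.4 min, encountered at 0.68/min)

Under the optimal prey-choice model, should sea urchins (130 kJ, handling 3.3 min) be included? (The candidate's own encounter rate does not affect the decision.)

No

Current rate: (0.68×550)/(1 + 0.68×2.4) = 142.1 kJ/min.
Profitability of sea urchins: 130/3.3 = 39.39 kJ/min.
Since 39.39 < R, time spent handling sea urchins is better spent searching.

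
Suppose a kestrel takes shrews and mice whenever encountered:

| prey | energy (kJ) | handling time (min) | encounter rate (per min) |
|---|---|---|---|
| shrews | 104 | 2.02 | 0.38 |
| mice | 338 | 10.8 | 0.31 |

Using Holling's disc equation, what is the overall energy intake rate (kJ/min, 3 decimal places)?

28.208 kJ/min

R = Σλ_iE_i / (1 + Σλ_ih_i)
Numerator: 0.38×104 + 0.31×338 = 144.3
Denominator: 1 + 0.38×2.02 + 0.31×10.8 = 5.116
R = 144.3/5.116 = 28.21 kJ/min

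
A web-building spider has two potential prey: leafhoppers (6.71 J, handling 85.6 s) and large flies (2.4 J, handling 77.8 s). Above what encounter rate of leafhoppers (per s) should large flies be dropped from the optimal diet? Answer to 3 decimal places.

At the threshold, the rate on leafhoppers alone equals the profitability of large flies: λ·6.71/(1 + λ·85.6) = 2.4/77.8 = 0.03085.
Rearranging, λ(6.71 − 0.03085×85.6) = 0.03085, so λ = 0.03085/4.069 = 0.007581 per s.

0.008 per s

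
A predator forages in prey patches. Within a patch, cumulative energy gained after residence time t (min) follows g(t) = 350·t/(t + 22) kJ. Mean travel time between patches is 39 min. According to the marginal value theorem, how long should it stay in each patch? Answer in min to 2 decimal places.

29.29 min

Maximise g(t)/(T+t): set derivative to zero → g'(t)(T+t) = g(t).
g'(t) = 350·22/(t + 22)². Setting 350·22/(t+22)² = 350t/[(t+22)(39+t)] gives 22(39+t) = t(t+22), so t² = 22×39 = 858.
t* = √858 = 29.29 min.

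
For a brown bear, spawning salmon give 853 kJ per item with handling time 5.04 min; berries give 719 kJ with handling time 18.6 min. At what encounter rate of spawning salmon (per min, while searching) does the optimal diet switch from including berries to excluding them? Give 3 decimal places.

Drop berries once their profitability E₂/h₂ falls below the rate achievable on spawning salmon alone: E₂/h₂ = λE₁/(1 + λh₁).
Solve for λ: λE₁h₂ = E₂(1 + λh₁) → λ(E₁h₂ − E₂h₁) = E₂ → λ = E₂/(E₁h₂ − E₂h₁).
λ = 719/(853×18.6 − 719×5.04) = 719/1.224e+04 = 0.05873 per min.

0.059 per min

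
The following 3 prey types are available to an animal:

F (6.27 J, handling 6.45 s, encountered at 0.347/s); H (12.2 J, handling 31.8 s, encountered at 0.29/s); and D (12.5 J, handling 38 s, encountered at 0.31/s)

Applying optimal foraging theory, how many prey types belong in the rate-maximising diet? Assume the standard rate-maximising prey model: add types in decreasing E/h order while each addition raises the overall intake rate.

E/h in descending order: F 0.972, H 0.384, D 0.329 J/s. The optimal diet is the largest prefix of this list for which every included type satisfies E_i/h_i > R on the types above it.
Rate on top 1: 0.6719. H: 0.384 < 0.6719 → exclude; stop.
Optimal diet: F — 1 of 3 types.

1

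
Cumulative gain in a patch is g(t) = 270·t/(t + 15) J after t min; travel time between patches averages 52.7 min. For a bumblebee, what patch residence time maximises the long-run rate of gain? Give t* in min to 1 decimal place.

28.1 min

By the marginal value theorem, leave when the instantaneous gain rate g'(t) equals the habitat-wide average g(t)/(T + t).
g'(t) = 270·15/(t + 15)². Setting 270·15/(t+15)² = 270t/[(t+15)(52.7+t)] gives 15(52.7+t) = t(t+15), so t² = 15×52.7 = 790.5.
t* = √790.5 = 28.12 min.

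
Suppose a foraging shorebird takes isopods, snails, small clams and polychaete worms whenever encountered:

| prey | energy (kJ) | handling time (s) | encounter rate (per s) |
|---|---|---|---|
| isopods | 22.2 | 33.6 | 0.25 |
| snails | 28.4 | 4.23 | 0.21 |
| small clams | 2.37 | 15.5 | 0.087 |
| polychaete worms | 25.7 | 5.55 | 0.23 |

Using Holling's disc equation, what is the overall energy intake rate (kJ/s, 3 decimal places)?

Energy encountered per unit search time: 0.25×22.2 + 0.21×28.4 + 0.087×2.37 + 0.23×25.7 = 17.63 kJ/s.
Handling time per unit search time: 0.25×33.6 + 0.21×4.23 + 0.087×15.5 + 0.23×5.55 = 11.91.
Rate = 17.63/(1 + 11.91) = 1.365 kJ/s.

1.365 kJ/s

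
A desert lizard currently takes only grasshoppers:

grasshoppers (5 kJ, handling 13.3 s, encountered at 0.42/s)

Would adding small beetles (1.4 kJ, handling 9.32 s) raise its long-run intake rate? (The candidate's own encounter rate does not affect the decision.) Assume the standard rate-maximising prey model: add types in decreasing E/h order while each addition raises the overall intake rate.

Current rate: (0.42×5)/(1 + 0.42×13.3) = 0.3189 kJ/s.
small beetles: E/h = 1.4/9.32 = 0.1502 kJ/s.
Since 0.1502 < R, time spent handling small beetles is better spent searching.

No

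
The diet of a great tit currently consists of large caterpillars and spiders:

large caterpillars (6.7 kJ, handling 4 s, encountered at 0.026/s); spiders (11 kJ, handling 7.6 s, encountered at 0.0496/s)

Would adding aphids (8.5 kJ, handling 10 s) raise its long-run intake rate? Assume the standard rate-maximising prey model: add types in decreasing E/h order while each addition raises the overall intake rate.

On large caterpillars and spiders alone, R = ΣλE/(1+Σλh) = 0.7198/1.481 = 0.486 kJ/s.
aphids: E/h = 8.5/10 = 0.85 kJ/s.
0.85 > 0.486, so adding aphids raises the average — include it.

Yes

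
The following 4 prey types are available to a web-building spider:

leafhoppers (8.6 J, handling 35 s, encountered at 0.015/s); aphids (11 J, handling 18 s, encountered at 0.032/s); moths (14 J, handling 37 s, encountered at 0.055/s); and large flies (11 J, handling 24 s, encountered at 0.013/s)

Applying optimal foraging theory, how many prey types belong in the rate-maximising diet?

E/h in descending order: aphids 0.611, large flies 0.458, moths 0.378, leafhoppers 0.246 J/s. The optimal diet is the largest prefix of this list for which every included type satisfies E_i/h_i > R on the types above it.
Rate on top 1: 0.2234. large flies: 0.458 > 0.2234 → include.
Rate on top 2: 0.2622. moths: 0.378 > 0.2622 → include.
Rate on top 3: 0.3225. leafhoppers: 0.246 < 0.3225 → exclude; stop.
Optimal diet: aphids, large flies, moths — 3 of 4 types.

3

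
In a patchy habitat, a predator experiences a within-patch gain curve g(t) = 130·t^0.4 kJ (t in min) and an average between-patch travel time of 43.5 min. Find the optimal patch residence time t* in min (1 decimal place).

Optimal t* satisfies g'(t*) = g(t*)/(T + t*).
g'(t) = 0.4·130·t^-0.6. Setting 0.4·130·t^-0.6 = 130·t^0.4/(43.5+t) gives 0.4(43.5+t) = t, so 0.60·t = 0.4×43.5.
t* = 0.4×43.5/0.60 = 29 min.

29.0 min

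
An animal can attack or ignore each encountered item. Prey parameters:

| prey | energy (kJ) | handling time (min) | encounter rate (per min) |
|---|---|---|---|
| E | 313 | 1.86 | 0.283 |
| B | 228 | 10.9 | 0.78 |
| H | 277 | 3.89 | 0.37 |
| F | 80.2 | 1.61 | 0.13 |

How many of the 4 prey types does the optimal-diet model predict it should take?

2

E/h in descending order: E 168, H 71.2, F 49.8, B 20.9 kJ/min. The optimal diet is the largest prefix of this list for which every included type satisfies E_i/h_i > R on the types above it.
Rate on top 1: 58.03. H: 71.2 > 58.03 → include.
Rate on top 2: 64.43. F: 49.8 < 64.43 → exclude; stop.
Optimal diet: E, H — 2 of 4 types.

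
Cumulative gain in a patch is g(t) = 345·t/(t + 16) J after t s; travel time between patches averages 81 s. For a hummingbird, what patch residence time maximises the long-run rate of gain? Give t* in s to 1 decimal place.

36.0 s

Maximise g(t)/(T+t): set derivative to zero → g'(t)(T+t) = g(t).
g'(t) = 345·16/(t + 16)². Setting 345·16/(t+16)² = 345t/[(t+16)(81+t)] gives 16(81+t) = t(t+16), so t² = 16×81 = 1296.
t* = √1296 = 36 s.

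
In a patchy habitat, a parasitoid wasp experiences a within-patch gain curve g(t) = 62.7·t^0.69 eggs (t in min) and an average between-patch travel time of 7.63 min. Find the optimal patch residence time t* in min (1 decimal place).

Maximise g(t)/(T+t): set derivative to zero → g'(t)(T+t) = g(t).
g'(t) = 0.69·62.7·t^-0.31. Setting 0.69·62.7·t^-0.31 = 62.7·t^0.69/(7.63+t) gives 0.69(7.63+t) = t, so 0.31·t = 0.69×7.63.
t* = 0.69×7.63/0.31 = 16.98 min.

17.0 min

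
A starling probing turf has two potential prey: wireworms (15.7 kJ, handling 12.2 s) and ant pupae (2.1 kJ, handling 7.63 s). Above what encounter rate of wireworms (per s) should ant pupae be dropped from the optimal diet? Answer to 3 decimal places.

Drop ant pupae once their profitability E₂/h₂ falls below the rate achievable on wireworms alone: E₂/h₂ = λE₁/(1 + λh₁).
Solve for λ: λE₁h₂ = E₂(1 + λh₁) → λ(E₁h₂ − E₂h₁) = E₂ → λ = E₂/(E₁h₂ − E₂h₁).
λ = 2.1/(15.7×7.63 − 2.1×12.2) = 2.1/94.17 = 0.0223 per s.

0.022 per s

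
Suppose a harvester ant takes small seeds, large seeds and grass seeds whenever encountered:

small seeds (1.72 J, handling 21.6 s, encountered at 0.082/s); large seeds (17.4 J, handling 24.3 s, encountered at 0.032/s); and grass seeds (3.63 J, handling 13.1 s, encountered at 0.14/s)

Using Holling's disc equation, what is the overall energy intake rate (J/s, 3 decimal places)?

0.224 J/s

Energy encountered per unit search time: 0.082×1.72 + 0.032×17.4 + 0.14×3.63 = 1.206 J/s.
Handling time per unit search time: 0.082×21.6 + 0.032×24.3 + 0.14×13.1 = 4.383.
Rate = 1.206/(1 + 4.383) = 0.2241 J/s.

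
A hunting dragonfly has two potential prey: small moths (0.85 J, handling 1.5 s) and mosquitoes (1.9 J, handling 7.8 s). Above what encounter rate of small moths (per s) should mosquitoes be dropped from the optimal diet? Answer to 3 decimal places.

0.503 per s

The zero-one rule: include mosquitoes iff E₂/h₂ > λE₁/(1+λh₁). Equality gives the switch point.
λE₁h₂ = E₂ + λE₂h₁ ⇒ λ = E₂/(E₁h₂ − E₂h₁) = 1.9/(6.63 − 2.85) = 0.5026 per s.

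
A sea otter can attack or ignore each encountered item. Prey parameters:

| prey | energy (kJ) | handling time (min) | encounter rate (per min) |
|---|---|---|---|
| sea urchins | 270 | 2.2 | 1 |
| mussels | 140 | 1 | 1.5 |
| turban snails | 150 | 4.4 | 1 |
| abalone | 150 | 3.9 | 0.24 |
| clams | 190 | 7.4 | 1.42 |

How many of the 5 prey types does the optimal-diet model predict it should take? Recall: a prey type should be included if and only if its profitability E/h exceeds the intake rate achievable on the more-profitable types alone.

Rank by E/h (kJ/min): mussels 140, sea urchins 123, abalone 38.5, turban snails 34.1, clams 25.7. Include each in turn until the next type's E/h falls below the running intake rate.
Rate on top 1: 84. sea urchins: 123 > 84 → include.
Rate on top 2: 102.1. abalone: 38.5 < 102.1 → exclude; stop.
Optimal diet: mussels, sea urchins — 2 of 5 types.

2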